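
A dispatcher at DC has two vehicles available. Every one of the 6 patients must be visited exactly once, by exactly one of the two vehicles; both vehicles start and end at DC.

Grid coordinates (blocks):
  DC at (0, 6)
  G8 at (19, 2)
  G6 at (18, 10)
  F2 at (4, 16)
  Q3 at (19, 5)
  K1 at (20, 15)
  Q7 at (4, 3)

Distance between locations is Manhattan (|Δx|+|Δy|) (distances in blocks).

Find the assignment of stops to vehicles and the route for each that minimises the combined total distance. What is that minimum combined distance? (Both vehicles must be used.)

Try each way of splitting the stops between the two vehicles (each non-empty) and, for each split, find the best tour for each vehicle:
  {G8} + {G6, F2, Q3, K1, Q7}: 46 + 68 = 114
  {G6} + {G8, F2, Q3, K1, Q7}: 44 + 68 = 112
  {G8, G6} + {F2, Q3, K1, Q7}: 54 + 66 = 120
  {F2} + {G8, G6, Q3, K1, Q7}: 28 + 66 = 94
  {G8, F2} + {G6, Q3, K1, Q7}: 66 + 64 = 130
  {G6, F2} + {G8, Q3, K1, Q7}: 56 + 66 = 122
  … (31 splits in total)
  {G8, G6, F2, Q3, K1} + {Q7}: 70 + 14 = 84  ← best
Best: vehicle 1 DC → G8 → Q3 → G6 → K1 → F2 → DC = 70; vehicle 2 DC → Q7 → DC = 14; combined 84.

Minimum combined distance: 84 blocks.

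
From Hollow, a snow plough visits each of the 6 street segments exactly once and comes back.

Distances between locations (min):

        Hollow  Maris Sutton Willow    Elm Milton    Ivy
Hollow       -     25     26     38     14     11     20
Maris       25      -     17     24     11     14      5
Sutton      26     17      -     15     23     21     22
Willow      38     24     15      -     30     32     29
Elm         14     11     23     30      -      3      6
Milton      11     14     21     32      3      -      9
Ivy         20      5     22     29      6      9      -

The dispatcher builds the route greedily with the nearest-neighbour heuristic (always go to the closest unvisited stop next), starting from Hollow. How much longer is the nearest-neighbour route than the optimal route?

From Hollow: Milton=11, Elm=14, Ivy=20, Maris=25, Sutton=26, Willow=38 → choose Milton (11).
From Milton: Elm=3, Ivy=9, Maris=14, Sutton=21, Willow=32 → choose Elm (3).
From Elm: Ivy=6, Maris=11, Sutton=23, Willow=30 → choose Ivy (6).
From Ivy: Maris=5, Sutton=22, Willow=29 → choose Maris (5).
From Maris: Sutton=17, Willow=24 → choose Sutton (17).
From Sutton: Willow=15 → choose Willow (15).
NN route Hollow → Milton → Elm → Ivy → Maris → Sutton → Willow → Hollow costs 95.
Optimal: Hollow → Sutton → Willow → Maris → Ivy → Elm → Milton → Hollow costs 90 (by enumerating all 360 distinct tours).
Excess = 95 − 90 = 5.

5 min longer than the optimal tour.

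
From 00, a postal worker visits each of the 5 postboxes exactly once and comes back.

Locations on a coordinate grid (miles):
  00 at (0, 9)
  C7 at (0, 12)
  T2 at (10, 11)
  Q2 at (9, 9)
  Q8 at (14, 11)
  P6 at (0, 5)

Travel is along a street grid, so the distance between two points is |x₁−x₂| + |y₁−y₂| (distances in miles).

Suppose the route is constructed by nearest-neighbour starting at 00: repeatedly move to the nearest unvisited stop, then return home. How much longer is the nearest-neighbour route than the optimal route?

Excess over optimum: 4 miles.

00: C7=3, P6=4, Q2=9, T2=12, Q8=16 ⇒ C7
C7: P6=7, T2=11, Q2=12, Q8=15 ⇒ P6
P6: Q2=13, T2=16, Q8=20 ⇒ Q2
Q2: T2=3, Q8=7 ⇒ T2
T2: Q8=4 ⇒ Q8
NN route 00 → C7 → P6 → Q2 → T2 → Q8 → 00 costs 46.
Optimal: 00 → C7 → T2 → Q8 → Q2 → P6 → 00 costs 42 (by enumerating all 60 distinct tours).
Excess = 46 − 42 = 4.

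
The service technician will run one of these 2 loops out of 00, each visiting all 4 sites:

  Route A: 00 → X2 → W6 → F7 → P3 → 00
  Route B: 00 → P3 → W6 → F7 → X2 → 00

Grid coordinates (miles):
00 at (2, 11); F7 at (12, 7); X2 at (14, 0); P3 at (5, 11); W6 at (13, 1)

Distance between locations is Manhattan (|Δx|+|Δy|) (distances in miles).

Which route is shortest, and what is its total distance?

46 miles — Route A is the shortest.

Route A: 23 + 2 + 7 + 11 + 3 = 46
Route B: 3 + 18 + 7 + 9 + 23 = 60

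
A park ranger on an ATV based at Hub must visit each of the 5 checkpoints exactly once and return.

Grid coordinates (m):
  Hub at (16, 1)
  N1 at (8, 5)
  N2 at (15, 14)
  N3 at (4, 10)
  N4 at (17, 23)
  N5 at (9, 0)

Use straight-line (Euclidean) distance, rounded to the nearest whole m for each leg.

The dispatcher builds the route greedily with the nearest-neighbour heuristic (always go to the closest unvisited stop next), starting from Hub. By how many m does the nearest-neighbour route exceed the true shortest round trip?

Hub: N5=7, N1=9, N2=13, N3=15, N4=22 ⇒ N5
N5: N1=5, N3=11, N2=15, N4=24 ⇒ N1
N1: N3=6, N2=11, N4=20 ⇒ N3
N3: N2=12, N4=18 ⇒ N2
N2: N4=9 ⇒ N4
NN route Hub → N5 → N1 → N3 → N2 → N4 → Hub costs 61.
Optimal: Hub → N2 → N4 → N3 → N1 → N5 → Hub costs 58 (by enumerating all 60 distinct tours).
Excess = 61 − 58 = 3.

3 m longer than the optimal tour.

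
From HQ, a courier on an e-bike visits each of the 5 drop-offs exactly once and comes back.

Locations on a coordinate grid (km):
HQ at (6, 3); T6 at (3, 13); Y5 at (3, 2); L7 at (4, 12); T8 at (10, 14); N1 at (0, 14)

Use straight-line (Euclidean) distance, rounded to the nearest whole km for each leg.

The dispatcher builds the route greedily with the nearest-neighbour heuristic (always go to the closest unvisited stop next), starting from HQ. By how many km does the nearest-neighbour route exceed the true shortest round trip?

From HQ: Y5=3, L7=9, T6=10, T8=12, N1=13 → choose Y5 (3).
From Y5: L7=10, T6=11, N1=12, T8=14 → choose L7 (10).
From L7: T6=1, N1=4, T8=6 → choose T6 (1).
From T6: N1=3, T8=7 → choose N1 (3).
From N1: T8=10 → choose T8 (10).
NN route HQ → Y5 → L7 → T6 → N1 → T8 → HQ costs 39.
Optimal: HQ → Y5 → N1 → T6 → L7 → T8 → HQ costs 37 (by enumerating all 60 distinct tours).
Excess = 39 − 37 = 2.

Excess over optimum: 2 km.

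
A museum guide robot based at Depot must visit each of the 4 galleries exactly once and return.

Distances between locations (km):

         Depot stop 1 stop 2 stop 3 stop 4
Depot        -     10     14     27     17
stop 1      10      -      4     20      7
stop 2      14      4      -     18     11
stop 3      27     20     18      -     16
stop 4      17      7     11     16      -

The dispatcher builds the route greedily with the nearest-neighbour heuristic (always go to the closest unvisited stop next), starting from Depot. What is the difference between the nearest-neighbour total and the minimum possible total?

Depot: stop 1=10, stop 2=14, stop 4=17, stop 3=27 ⇒ stop 1
stop 1: stop 2=4, stop 4=7, stop 3=20 ⇒ stop 2
stop 2: stop 4=11, stop 3=18 ⇒ stop 4
stop 4: stop 3=16 ⇒ stop 3
NN route Depot → stop 1 → stop 2 → stop 4 → stop 3 → Depot costs 68.
Optimal: Depot → stop 1 → stop 2 → stop 3 → stop 4 → Depot costs 65 (by enumerating all 12 distinct tours).
Excess = 68 − 65 = 3.

The nearest-neighbour route is 3 km longer than optimal.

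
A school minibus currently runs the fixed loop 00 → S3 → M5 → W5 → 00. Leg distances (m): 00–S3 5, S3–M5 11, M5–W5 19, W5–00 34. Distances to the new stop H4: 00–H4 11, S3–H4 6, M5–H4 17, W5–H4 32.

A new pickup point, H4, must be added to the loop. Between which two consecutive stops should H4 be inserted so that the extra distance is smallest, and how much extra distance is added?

Adding 9 m by placing H4 on the W5–00 leg.

Insertion cost between consecutive stops i–j is d(i,H4) + d(H4,j) − d(i,j):
  between 00 and S3: 11 + 6 − 5 = 12
  between S3 and M5: 6 + 17 − 11 = 12
  between M5 and W5: 17 + 32 − 19 = 30
  between W5 and 00: 32 + 11 − 34 = 9
Cheapest insertion is between W5 and 00, adding 9.
New total = 69 + 9 = 78.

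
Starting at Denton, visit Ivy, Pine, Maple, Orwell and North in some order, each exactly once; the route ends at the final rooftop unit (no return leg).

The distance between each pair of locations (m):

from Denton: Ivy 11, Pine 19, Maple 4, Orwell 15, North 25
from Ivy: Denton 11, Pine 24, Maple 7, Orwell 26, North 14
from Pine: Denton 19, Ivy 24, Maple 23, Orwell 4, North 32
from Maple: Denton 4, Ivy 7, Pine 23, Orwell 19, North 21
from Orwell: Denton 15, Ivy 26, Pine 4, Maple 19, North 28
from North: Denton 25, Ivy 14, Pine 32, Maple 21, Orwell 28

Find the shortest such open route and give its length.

There are 5! = 120 possible orderings.
Denton - Ivy - Pine - Maple - Orwell - North: 11+24+23+19+28 = 105
Denton - Ivy - Pine - Maple - North - Orwell: 11+24+23+21+28 = 107
Denton - Ivy - Pine - Orwell - Maple - North: 11+24+4+19+21 = 79
Denton - Ivy - Pine - Orwell - North - Maple: 11+24+4+28+21 = 88
Denton - Ivy - Pine - North - Maple - Orwell: 11+24+32+21+19 = 107
Denton - Ivy - Pine - North - Orwell - Maple: 11+24+32+28+19 = 114
Denton - Ivy - Maple - Pine - Orwell - North: 11+7+23+4+28 = 73
Denton - Ivy - Maple - Pine - North - Orwell: 11+7+23+32+28 = 101
Denton - Ivy - Maple - Orwell - Pine - North: 11+7+19+4+32 = 73
Denton - Ivy - Maple - Orwell - North - Pine: 11+7+19+28+32 = 97
Denton - Ivy - Maple - North - Pine - Orwell: 11+7+21+32+4 = 75
Denton - Ivy - Maple - North - Orwell - Pine: 11+7+21+28+4 = 71
Denton - Ivy - Orwell - Pine - Maple - North: 11+26+4+23+21 = 85
Denton - Ivy - Orwell - Pine - North - Maple: 11+26+4+32+21 = 94
… (106 more)
Denton - Maple - Ivy - North - Orwell - Pine: 4+7+14+28+4 = 57  ← best
The minimum is 57.
One shortest path: Denton → Maple → Ivy → North → Orwell → Pine.

Shortest open route: 57 m.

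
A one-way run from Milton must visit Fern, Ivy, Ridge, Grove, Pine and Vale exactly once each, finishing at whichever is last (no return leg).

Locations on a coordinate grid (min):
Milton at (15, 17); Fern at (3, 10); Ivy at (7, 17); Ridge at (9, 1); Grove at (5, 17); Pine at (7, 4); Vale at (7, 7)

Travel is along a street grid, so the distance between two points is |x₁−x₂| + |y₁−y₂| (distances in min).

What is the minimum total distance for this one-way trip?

There are 6! = 720 possible orderings.
Milton - Fern - Ivy - Ridge - Grove - Pine - Vale: 19+11+18+20+15+3 = 86
Milton - Fern - Ivy - Ridge - Grove - Vale - Pine: 19+11+18+20+12+3 = 83
Milton - Fern - Ivy - Ridge - Pine - Grove - Vale: 19+11+18+5+15+12 = 80
Milton - Fern - Ivy - Ridge - Pine - Vale - Grove: 19+11+18+5+3+12 = 68
Milton - Fern - Ivy - Ridge - Vale - Grove - Pine: 19+11+18+8+12+15 = 83
Milton - Fern - Ivy - Ridge - Vale - Pine - Grove: 19+11+18+8+3+15 = 74
Milton - Fern - Ivy - Grove - Ridge - Pine - Vale: 19+11+2+20+5+3 = 60
Milton - Fern - Ivy - Grove - Ridge - Vale - Pine: 19+11+2+20+8+3 = 63
… (712 more)
Milton - Ivy - Grove - Fern - Vale - Pine - Ridge: 8+2+9+7+3+5 = 34  ← best
The minimum is 34.
One shortest path: Milton → Ivy → Grove → Fern → Vale → Pine → Ridge.

Shortest open route: 34 min.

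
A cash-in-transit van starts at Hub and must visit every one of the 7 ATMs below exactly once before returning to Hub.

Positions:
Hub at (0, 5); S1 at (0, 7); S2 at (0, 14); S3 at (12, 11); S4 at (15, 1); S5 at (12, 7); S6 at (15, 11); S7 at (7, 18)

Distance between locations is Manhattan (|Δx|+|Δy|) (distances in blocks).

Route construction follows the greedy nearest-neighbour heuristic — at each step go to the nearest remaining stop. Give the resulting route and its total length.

At Hub the remaining stops are S1 2, S2 9, S5 14, S3 18, S4 19, S7 20, S6 21; go to S1.
At S1 the remaining stops are S2 7, S5 12, S3 16, S7 18, S6 19, S4 21; go to S2.
At S2 the remaining stops are S7 11, S3 15, S6 18, S5 19, S4 28; go to S7.
At S7 the remaining stops are S3 12, S6 15, S5 16, S4 25; go to S3.
At S3 the remaining stops are S6 3, S5 4, S4 13; go to S6.
At S6 the remaining stops are S5 7, S4 10; go to S5.
At S5 the remaining stops are S4 9; go to S4.
Return S4→Hub: 19.
Total = 2 + 7 + 11 + 12 + 3 + 7 + 9 + 19 = 70.

70 blocks along Hub → S1 → S2 → S7 → S3 → S6 → S5 → S4 → Hub.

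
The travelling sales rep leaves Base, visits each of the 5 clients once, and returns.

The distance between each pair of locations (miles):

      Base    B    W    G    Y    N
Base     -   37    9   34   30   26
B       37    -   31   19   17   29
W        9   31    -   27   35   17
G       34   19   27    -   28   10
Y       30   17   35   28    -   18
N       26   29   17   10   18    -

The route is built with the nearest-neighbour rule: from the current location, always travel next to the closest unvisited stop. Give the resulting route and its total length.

Base → [W:9 / N:26 / Y:30 / G:34 / B:37] → W (9)
W → [N:17 / G:27 / B:31 / Y:35] → N (17)
N → [G:10 / Y:18 / B:29] → G (10)
G → [B:19 / Y:28] → B (19)
B → [Y:17] → Y (17)
Return Y→Base: 30.
Total = 9 + 17 + 10 + 19 + 17 + 30 = 102.

102 miles along Base → W → N → G → B → Y → Base.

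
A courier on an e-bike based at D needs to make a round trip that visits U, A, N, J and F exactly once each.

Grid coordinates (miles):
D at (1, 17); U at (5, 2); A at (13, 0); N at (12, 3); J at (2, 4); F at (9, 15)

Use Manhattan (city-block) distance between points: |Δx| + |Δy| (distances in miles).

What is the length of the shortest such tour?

Shortest round trip = 58 miles.

D→U→A→N→J→F→D: 19+10+4+11+18+10 = 72
D→U→A→N→F→J→D: 19+10+4+15+18+14 = 80
D→U→A→J→N→F→D: 19+10+15+11+15+10 = 80
D→U→A→J→F→N→D: 19+10+15+18+15+25 = 102
D→U→A→F→N→J→D: 19+10+19+15+11+14 = 88
D→U→A→F→J→N→D: 19+10+19+18+11+25 = 102
D→U→N→A→J→F→D: 19+8+4+15+18+10 = 74
D→U→N→A→F→J→D: 19+8+4+19+18+14 = 82
D→U→N→J→A→F→D: 19+8+11+15+19+10 = 82
D→U→N→J→F→A→D: 19+8+11+18+19+29 = 104
D→U→N→F→A→J→D: 19+8+15+19+15+14 = 90
D→U→N→F→J→A→D: 19+8+15+18+15+29 = 104
D→U→J→A→N→F→D: 19+5+15+4+15+10 = 68
D→U→J→A→F→N→D: 19+5+15+19+15+25 = 98
… (46 more)
D→J→U→A→N→F→D: 14+5+10+4+15+10 = 58  ← best
The minimum is 58.
One optimal route: D → J → U → A → N → F → D (or its reverse).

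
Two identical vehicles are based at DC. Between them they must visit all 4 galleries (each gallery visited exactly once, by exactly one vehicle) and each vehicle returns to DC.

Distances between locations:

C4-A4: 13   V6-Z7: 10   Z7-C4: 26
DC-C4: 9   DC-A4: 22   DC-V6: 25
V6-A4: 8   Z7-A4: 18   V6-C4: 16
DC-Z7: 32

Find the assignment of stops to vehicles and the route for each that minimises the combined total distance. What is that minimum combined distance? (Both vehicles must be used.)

90 — the smallest possible combined total.

Try each way of splitting the stops between the two vehicles (each non-empty) and, for each split, find the best tour for each vehicle:
  {V6} + {Z7, C4, A4}: 50 + 72 = 122
  {Z7} + {V6, C4, A4}: 64 + 55 = 119
  {V6, Z7} + {C4, A4}: 67 + 44 = 111
  {C4} + {V6, Z7, A4}: 18 + 72 = 90
  {V6, C4} + {Z7, A4}: 50 + 72 = 122
  {Z7, C4} + {V6, A4}: 67 + 55 = 122
  … (7 splits in total)
Best: vehicle 1 DC → C4 → DC = 18; vehicle 2 DC → Z7 → V6 → A4 → DC = 72; combined 90.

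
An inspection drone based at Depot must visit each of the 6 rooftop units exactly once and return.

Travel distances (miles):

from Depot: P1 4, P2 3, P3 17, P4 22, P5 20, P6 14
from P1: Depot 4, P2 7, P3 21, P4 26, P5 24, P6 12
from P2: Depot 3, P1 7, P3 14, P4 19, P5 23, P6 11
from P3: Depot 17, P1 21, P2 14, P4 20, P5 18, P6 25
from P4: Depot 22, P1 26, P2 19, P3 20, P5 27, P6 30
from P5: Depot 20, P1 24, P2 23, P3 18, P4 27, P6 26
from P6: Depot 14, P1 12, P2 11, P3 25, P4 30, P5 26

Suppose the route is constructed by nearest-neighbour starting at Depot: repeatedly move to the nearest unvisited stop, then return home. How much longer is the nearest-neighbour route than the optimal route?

12 miles longer than the optimal tour.

Depot: P2=3, P1=4, P6=14, P3=17, P5=20, P4=22 ⇒ P2
P2: P1=7, P6=11, P3=14, P4=19, P5=23 ⇒ P1
P1: P6=12, P3=21, P5=24, P4=26 ⇒ P6
P6: P3=25, P5=26, P4=30 ⇒ P3
P3: P5=18, P4=20 ⇒ P5
P5: P4=27 ⇒ P4
NN route Depot → P2 → P1 → P6 → P3 → P5 → P4 → Depot costs 114.
Optimal: Depot → P1 → P6 → P5 → P3 → P4 → P2 → Depot costs 102 (by enumerating all 360 distinct tours).
Excess = 114 − 102 = 12.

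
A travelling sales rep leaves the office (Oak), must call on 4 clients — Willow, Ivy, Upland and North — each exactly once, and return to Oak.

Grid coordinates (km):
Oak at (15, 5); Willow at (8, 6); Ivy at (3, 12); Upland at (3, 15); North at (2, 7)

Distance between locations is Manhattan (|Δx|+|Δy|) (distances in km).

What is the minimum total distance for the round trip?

With 4 stops there are 4!/2 = 12 distinct round trips (a route and its reverse cost the same).
Oak - Willow - Ivy - Upland - North - Oak: 8+11+3+9+15 = 46
Oak - Willow - Ivy - North - Upland - Oak: 8+11+6+9+22 = 56
Oak - Willow - Upland - Ivy - North - Oak: 8+14+3+6+15 = 46
Oak - Willow - Upland - North - Ivy - Oak: 8+14+9+6+19 = 56
Oak - Willow - North - Ivy - Upland - Oak: 8+7+6+3+22 = 46
Oak - Willow - North - Upland - Ivy - Oak: 8+7+9+3+19 = 46
Oak - Ivy - Willow - Upland - North - Oak: 19+11+14+9+15 = 68
Oak - Ivy - Willow - North - Upland - Oak: 19+11+7+9+22 = 68
Oak - Ivy - Upland - Willow - North - Oak: 19+3+14+7+15 = 58
Oak - Ivy - North - Willow - Upland - Oak: 19+6+7+14+22 = 68
Oak - Upland - Willow - Ivy - North - Oak: 22+14+11+6+15 = 68
Oak - Upland - Ivy - Willow - North - Oak: 22+3+11+7+15 = 58
The minimum is 46.
One optimal route: Oak → Willow → Ivy → Upland → North → Oak (or its reverse).

Shortest round trip = 46 km.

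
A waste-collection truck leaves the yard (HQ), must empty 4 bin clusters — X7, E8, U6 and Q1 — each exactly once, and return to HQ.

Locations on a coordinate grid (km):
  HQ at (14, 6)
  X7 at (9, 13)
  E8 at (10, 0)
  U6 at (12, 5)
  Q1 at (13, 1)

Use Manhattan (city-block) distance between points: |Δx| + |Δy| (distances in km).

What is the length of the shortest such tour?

HQ-X7-E8-U6-Q1-HQ: 12+14+7+5+6 = 44
HQ-X7-E8-Q1-U6-HQ: 12+14+4+5+3 = 38
HQ-X7-U6-E8-Q1-HQ: 12+11+7+4+6 = 40
HQ-X7-U6-Q1-E8-HQ: 12+11+5+4+10 = 42
HQ-X7-Q1-E8-U6-HQ: 12+16+4+7+3 = 42
HQ-X7-Q1-U6-E8-HQ: 12+16+5+7+10 = 50
HQ-E8-X7-U6-Q1-HQ: 10+14+11+5+6 = 46
HQ-E8-X7-Q1-U6-HQ: 10+14+16+5+3 = 48
HQ-E8-U6-X7-Q1-HQ: 10+7+11+16+6 = 50
HQ-E8-Q1-X7-U6-HQ: 10+4+16+11+3 = 44
HQ-U6-X7-E8-Q1-HQ: 3+11+14+4+6 = 38
HQ-U6-E8-X7-Q1-HQ: 3+7+14+16+6 = 46
The minimum is 38.
One optimal route: HQ → X7 → E8 → Q1 → U6 → HQ (or its reverse).

Minimum total distance: 38 km.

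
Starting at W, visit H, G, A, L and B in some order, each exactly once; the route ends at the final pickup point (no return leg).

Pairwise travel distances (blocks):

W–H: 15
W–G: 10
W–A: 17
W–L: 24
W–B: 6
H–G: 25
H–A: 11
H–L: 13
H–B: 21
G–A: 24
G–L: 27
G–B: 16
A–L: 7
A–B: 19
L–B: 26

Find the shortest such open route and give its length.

Shortest open route: 65 blocks.

There are 5! = 120 possible orderings.
W → H → G → A → L → B: 15+25+24+7+26 = 97
W → H → G → A → B → L: 15+25+24+19+26 = 109
W → H → G → L → A → B: 15+25+27+7+19 = 93
W → H → G → L → B → A: 15+25+27+26+19 = 112
W → H → G → B → A → L: 15+25+16+19+7 = 82
W → H → G → B → L → A: 15+25+16+26+7 = 89
W → H → A → G → L → B: 15+11+24+27+26 = 103
W → H → A → G → B → L: 15+11+24+16+26 = 92
W → H → A → L → G → B: 15+11+7+27+16 = 76
W → H → A → L → B → G: 15+11+7+26+16 = 75
W → H → A → B → G → L: 15+11+19+16+27 = 88
W → H → A → B → L → G: 15+11+19+26+27 = 98
W → H → L → G → A → B: 15+13+27+24+19 = 98
W → H → L → G → B → A: 15+13+27+16+19 = 90
… (106 more)
W → G → B → H → A → L: 10+16+21+11+7 = 65  ← best
The minimum is 65.
One shortest path: W → G → B → H → A → L.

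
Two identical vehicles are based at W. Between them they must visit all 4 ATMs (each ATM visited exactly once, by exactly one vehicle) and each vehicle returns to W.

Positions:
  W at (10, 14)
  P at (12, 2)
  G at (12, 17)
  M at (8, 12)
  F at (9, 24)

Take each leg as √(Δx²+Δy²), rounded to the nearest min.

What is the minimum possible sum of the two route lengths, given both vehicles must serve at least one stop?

48 min — the smallest possible combined total.

Try each way of splitting the stops between the two vehicles (each non-empty) and, for each split, find the best tour for each vehicle:
  {P} + {G, M, F}: 24 + 27 = 51
  {G} + {P, M, F}: 8 + 45 = 53
  {P, G} + {M, F}: 31 + 25 = 56
  {M} + {P, G, F}: 6 + 45 = 51
  {P, M} + {G, F}: 26 + 22 = 48
  {G, M} + {P, F}: 13 + 44 = 57
  … (7 splits in total)
Best: vehicle 1 W → P → M → W = 26; vehicle 2 W → G → F → W = 22; combined 48.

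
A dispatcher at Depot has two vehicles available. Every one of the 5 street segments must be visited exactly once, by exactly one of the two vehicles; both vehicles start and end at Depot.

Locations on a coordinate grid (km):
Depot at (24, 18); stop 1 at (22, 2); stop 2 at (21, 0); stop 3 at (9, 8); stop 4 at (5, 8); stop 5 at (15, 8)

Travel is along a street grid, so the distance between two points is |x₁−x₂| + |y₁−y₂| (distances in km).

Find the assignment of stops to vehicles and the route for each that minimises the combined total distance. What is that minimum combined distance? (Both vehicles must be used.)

There are 2^4 − 1 = 15 ways to divide the 5 stops into two non-empty groups. For each, the best each vehicle can do is its own shortest tour through its group:
  {stop 1} + {stop 2, stop 3, stop 4, stop 5}: 36 + 74 = 110
  {stop 2} + {stop 1, stop 3, stop 4, stop 5}: 42 + 70 = 112
  {stop 1, stop 2} + {stop 3, stop 4, stop 5}: 42 + 58 = 100
  {stop 3} + {stop 1, stop 2, stop 4, stop 5}: 50 + 74 = 124
  {stop 1, stop 3} + {stop 2, stop 4, stop 5}: 62 + 74 = 136
  {stop 2, stop 3} + {stop 1, stop 4, stop 5}: 66 + 70 = 136
  … (15 splits in total)
Best: vehicle 1 Depot → stop 1 → stop 2 → Depot = 42; vehicle 2 Depot → stop 3 → stop 4 → stop 5 → Depot = 58; combined 100.

Minimum combined distance: 100 km.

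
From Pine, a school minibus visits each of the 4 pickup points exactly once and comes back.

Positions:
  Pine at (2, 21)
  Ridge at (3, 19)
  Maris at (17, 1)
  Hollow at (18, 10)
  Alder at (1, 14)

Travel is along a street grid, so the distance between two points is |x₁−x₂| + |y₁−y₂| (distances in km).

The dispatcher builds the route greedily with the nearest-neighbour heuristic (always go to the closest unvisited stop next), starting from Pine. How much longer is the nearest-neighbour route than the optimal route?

Pine: Ridge=3, Alder=8, Hollow=27, Maris=35 ⇒ Ridge
Ridge: Alder=7, Hollow=24, Maris=32 ⇒ Alder
Alder: Hollow=21, Maris=29 ⇒ Hollow
Hollow: Maris=10 ⇒ Maris
NN route Pine → Ridge → Alder → Hollow → Maris → Pine costs 76.
Optimal: Pine → Ridge → Maris → Hollow → Alder → Pine costs 74 (by enumerating all 12 distinct tours).
Excess = 76 − 74 = 2.

2 km longer than the optimal tour.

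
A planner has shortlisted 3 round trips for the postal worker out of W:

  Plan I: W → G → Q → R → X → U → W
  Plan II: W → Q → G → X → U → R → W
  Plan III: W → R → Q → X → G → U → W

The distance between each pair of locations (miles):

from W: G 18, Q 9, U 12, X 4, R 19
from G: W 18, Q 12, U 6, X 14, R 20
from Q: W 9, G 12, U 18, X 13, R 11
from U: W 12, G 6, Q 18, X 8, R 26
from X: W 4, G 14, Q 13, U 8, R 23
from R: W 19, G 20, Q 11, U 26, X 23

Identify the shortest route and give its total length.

Shortest is Plan III, total 75 miles.

Plan I: 18 + 12 + 11 + 23 + 8 + 12 = 84
Plan II: 9 + 12 + 14 + 8 + 26 + 19 = 88
Plan III: 19 + 11 + 13 + 14 + 6 + 12 = 75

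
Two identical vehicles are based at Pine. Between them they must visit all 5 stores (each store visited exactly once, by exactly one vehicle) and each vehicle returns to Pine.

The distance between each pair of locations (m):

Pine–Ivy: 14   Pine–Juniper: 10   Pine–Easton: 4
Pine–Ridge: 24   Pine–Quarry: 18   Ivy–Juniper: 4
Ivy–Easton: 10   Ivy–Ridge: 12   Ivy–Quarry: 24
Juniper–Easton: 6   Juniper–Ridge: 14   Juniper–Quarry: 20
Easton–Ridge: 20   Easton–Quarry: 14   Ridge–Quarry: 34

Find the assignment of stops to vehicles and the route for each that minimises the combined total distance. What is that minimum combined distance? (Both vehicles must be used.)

There are 2^4 − 1 = 15 ways to divide the 5 stops into two non-empty groups. For each, the best each vehicle can do is its own shortest tour through its group:
  {Ivy} + {Juniper, Easton, Ridge, Quarry}: 28 + 76 = 104
  {Juniper} + {Ivy, Easton, Ridge, Quarry}: 20 + 78 = 98
  {Ivy, Juniper} + {Easton, Ridge, Quarry}: 28 + 76 = 104
  {Easton} + {Ivy, Juniper, Ridge, Quarry}: 8 + 78 = 86
  {Ivy, Easton} + {Juniper, Ridge, Quarry}: 28 + 76 = 104
  {Juniper, Easton} + {Ivy, Ridge, Quarry}: 20 + 78 = 98
  … (15 splits in total)
Best: vehicle 1 Pine → Easton → Pine = 8; vehicle 2 Pine → Ivy → Ridge → Juniper → Quarry → Pine = 78; combined 86.

86 m — the smallest possible combined total.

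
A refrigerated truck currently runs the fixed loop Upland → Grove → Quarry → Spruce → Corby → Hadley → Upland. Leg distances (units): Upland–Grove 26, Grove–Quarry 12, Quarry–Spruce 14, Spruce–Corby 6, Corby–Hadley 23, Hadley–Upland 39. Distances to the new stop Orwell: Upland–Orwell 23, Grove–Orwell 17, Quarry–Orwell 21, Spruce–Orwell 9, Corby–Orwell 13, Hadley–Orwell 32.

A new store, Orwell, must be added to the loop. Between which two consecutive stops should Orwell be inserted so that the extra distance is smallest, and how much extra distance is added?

Adding 14 by placing Orwell on the Upland–Grove leg.

Insertion cost between consecutive stops i–j is d(i,Orwell) + d(Orwell,j) − d(i,j):
  between Upland and Grove: 23 + 17 − 26 = 14
  between Grove and Quarry: 17 + 21 − 12 = 26
  between Quarry and Spruce: 21 + 9 − 14 = 16
  between Spruce and Corby: 9 + 13 − 6 = 16
  between Corby and Hadley: 13 + 32 − 23 = 22
  between Hadley and Upland: 32 + 23 − 39 = 16
Cheapest insertion is between Upland and Grove, adding 14.
New total = 120 + 14 = 134.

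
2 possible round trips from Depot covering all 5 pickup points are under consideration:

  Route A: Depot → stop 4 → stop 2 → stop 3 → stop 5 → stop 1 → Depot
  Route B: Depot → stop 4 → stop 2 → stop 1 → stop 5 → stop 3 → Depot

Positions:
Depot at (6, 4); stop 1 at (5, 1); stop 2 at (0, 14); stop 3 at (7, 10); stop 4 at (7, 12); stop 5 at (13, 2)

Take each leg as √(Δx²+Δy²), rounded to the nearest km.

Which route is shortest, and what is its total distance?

Route A: 8 + 7 + 8 + 10 + 8 + 3 = 44
Route B: 8 + 7 + 14 + 8 + 10 + 6 = 53

Shortest is Route A, total 44 km.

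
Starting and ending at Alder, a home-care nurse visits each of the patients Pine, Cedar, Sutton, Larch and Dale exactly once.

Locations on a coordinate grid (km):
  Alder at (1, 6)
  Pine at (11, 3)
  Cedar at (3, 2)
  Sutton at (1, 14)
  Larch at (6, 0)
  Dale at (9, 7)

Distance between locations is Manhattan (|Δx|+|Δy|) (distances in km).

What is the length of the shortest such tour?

There are 60 distinct closed tours to check (reversals are equivalent).
Alder → Pine → Cedar → Sutton → Larch → Dale → Alder: 13+9+14+19+10+9 = 74
Alder → Pine → Cedar → Sutton → Dale → Larch → Alder: 13+9+14+15+10+11 = 72
Alder → Pine → Cedar → Larch → Sutton → Dale → Alder: 13+9+5+19+15+9 = 70
Alder → Pine → Cedar → Larch → Dale → Sutton → Alder: 13+9+5+10+15+8 = 60
Alder → Pine → Cedar → Dale → Sutton → Larch → Alder: 13+9+11+15+19+11 = 78
Alder → Pine → Cedar → Dale → Larch → Sutton → Alder: 13+9+11+10+19+8 = 70
Alder → Pine → Sutton → Cedar → Larch → Dale → Alder: 13+21+14+5+10+9 = 72
Alder → Pine → Sutton → Cedar → Dale → Larch → Alder: 13+21+14+11+10+11 = 80
Alder → Pine → Sutton → Larch → Cedar → Dale → Alder: 13+21+19+5+11+9 = 78
Alder → Pine → Sutton → Larch → Dale → Cedar → Alder: 13+21+19+10+11+6 = 80
Alder → Pine → Sutton → Dale → Cedar → Larch → Alder: 13+21+15+11+5+11 = 76
Alder → Pine → Sutton → Dale → Larch → Cedar → Alder: 13+21+15+10+5+6 = 70
Alder → Pine → Larch → Cedar → Sutton → Dale → Alder: 13+8+5+14+15+9 = 64
Alder → Pine → Larch → Cedar → Dale → Sutton → Alder: 13+8+5+11+15+8 = 60
… (46 more)
Alder → Cedar → Larch → Pine → Dale → Sutton → Alder: 6+5+8+6+15+8 = 48  ← best
The minimum is 48.
One optimal route: Alder → Cedar → Larch → Pine → Dale → Sutton → Alder (or its reverse).

48 km — the shortest possible round trip.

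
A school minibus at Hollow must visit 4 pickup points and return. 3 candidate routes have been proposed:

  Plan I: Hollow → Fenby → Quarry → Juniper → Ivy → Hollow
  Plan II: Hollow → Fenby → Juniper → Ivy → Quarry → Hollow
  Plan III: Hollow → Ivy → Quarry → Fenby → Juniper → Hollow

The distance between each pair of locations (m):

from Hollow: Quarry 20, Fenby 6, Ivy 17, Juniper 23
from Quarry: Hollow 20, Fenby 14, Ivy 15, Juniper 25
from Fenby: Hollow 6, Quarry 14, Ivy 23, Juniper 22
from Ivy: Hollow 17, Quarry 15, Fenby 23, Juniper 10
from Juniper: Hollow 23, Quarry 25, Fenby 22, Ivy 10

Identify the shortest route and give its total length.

Plan I: 6 + 14 + 25 + 10 + 17 = 72
Plan II: 6 + 22 + 10 + 15 + 20 = 73
Plan III: 17 + 15 + 14 + 22 + 23 = 91

Shortest is Plan I, total 72 m.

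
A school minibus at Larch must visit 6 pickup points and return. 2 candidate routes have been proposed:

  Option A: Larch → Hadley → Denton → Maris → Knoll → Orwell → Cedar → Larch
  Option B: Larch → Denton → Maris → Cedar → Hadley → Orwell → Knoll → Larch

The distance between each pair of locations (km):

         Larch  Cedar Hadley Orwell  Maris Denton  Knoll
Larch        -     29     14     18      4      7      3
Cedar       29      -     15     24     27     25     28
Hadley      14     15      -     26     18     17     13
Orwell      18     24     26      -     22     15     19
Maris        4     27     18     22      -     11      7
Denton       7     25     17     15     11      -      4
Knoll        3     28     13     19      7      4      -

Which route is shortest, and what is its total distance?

Option A: 14 + 17 + 11 + 7 + 19 + 24 + 29 = 121
Option B: 7 + 11 + 27 + 15 + 26 + 19 + 3 = 108

108 km — Option B is the shortest.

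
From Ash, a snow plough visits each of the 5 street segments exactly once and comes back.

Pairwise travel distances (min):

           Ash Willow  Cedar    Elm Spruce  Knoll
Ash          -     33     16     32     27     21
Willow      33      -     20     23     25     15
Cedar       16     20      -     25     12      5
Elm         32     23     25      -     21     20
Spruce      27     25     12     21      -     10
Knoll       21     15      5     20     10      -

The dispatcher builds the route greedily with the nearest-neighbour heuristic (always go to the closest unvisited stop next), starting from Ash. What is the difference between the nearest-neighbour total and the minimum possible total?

Ash: Cedar=16, Knoll=21, Spruce=27, Elm=32, Willow=33 ⇒ Cedar
Cedar: Knoll=5, Spruce=12, Willow=20, Elm=25 ⇒ Knoll
Knoll: Spruce=10, Willow=15, Elm=20 ⇒ Spruce
Spruce: Elm=21, Willow=25 ⇒ Elm
Elm: Willow=23 ⇒ Willow
NN route Ash → Cedar → Knoll → Spruce → Elm → Willow → Ash costs 108.
Optimal: Ash → Cedar → Knoll → Willow → Elm → Spruce → Ash costs 107 (by enumerating all 60 distinct tours).
Excess = 108 − 107 = 1.

Excess over optimum: 1 min.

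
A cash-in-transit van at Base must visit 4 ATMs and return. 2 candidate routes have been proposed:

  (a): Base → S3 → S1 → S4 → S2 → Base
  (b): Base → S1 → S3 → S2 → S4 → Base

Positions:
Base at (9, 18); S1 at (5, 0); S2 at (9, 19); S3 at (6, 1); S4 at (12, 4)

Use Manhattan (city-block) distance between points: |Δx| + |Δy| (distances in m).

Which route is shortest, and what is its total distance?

52 m — (a) is the shortest.

(a): 20 + 2 + 11 + 18 + 1 = 52
(b): 22 + 2 + 21 + 18 + 17 = 80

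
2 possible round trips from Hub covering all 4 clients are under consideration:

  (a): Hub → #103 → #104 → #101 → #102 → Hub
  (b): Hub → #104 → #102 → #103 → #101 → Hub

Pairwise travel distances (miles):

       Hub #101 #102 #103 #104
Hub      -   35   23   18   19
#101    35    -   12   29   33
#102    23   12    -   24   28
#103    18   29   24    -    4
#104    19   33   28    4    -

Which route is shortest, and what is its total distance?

(a): 18 + 4 + 33 + 12 + 23 = 90
(b): 19 + 28 + 24 + 29 + 35 = 135

90 miles — (a) is the shortest.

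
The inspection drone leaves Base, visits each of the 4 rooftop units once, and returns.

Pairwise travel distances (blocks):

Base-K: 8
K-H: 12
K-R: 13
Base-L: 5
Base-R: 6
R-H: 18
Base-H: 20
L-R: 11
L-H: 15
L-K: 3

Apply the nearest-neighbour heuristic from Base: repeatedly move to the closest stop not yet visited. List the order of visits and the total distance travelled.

Base → [L:5 / R:6 / K:8 / H:20] → L (5)
L → [K:3 / R:11 / H:15] → K (3)
K → [H:12 / R:13] → H (12)
H → [R:18] → R (18)
Return R→Base: 6.
Total = 5 + 3 + 12 + 18 + 6 = 44.

Total distance 44 blocks via the nearest-neighbour route Base → L → K → H → R → Base.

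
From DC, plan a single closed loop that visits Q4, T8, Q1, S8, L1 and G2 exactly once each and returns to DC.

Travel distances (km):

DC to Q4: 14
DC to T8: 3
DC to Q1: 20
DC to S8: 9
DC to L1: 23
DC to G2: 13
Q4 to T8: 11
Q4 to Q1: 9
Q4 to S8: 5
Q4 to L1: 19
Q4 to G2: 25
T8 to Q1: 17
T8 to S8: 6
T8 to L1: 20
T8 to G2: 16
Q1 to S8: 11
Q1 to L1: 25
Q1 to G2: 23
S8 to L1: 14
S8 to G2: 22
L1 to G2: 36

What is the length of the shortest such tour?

Minimum total distance: 87 km.

There are 360 distinct closed tours to check (reversals are equivalent).
DC-Q4-T8-Q1-S8-L1-G2-DC: 14+11+17+11+14+36+13 = 116
DC-Q4-T8-Q1-S8-G2-L1-DC: 14+11+17+11+22+36+23 = 134
DC-Q4-T8-Q1-L1-S8-G2-DC: 14+11+17+25+14+22+13 = 116
DC-Q4-T8-Q1-L1-G2-S8-DC: 14+11+17+25+36+22+9 = 134
DC-Q4-T8-Q1-G2-S8-L1-DC: 14+11+17+23+22+14+23 = 124
DC-Q4-T8-Q1-G2-L1-S8-DC: 14+11+17+23+36+14+9 = 124
DC-Q4-T8-S8-Q1-L1-G2-DC: 14+11+6+11+25+36+13 = 116
DC-Q4-T8-S8-Q1-G2-L1-DC: 14+11+6+11+23+36+23 = 124
… (352 more)
DC-T8-S8-L1-Q4-Q1-G2-DC: 3+6+14+19+9+23+13 = 87  ← best
The minimum is 87.
One optimal route: DC → T8 → S8 → L1 → Q4 → Q1 → G2 → DC (or its reverse).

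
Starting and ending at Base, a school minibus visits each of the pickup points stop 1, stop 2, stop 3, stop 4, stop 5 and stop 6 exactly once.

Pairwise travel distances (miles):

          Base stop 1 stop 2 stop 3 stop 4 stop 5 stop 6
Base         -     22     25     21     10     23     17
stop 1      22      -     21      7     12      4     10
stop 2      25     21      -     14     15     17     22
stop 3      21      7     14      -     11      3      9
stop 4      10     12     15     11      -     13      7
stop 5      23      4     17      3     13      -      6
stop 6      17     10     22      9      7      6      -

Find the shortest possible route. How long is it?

Shortest round trip = 73 miles.

With 6 stops there are 6!/2 = 360 distinct round trips (a route and its reverse cost the same).
Base-stop 1-stop 2-stop 3-stop 4-stop 5-stop 6-Base: 22+21+14+11+13+6+17 = 104
Base-stop 1-stop 2-stop 3-stop 4-stop 6-stop 5-Base: 22+21+14+11+7+6+23 = 104
Base-stop 1-stop 2-stop 3-stop 5-stop 4-stop 6-Base: 22+21+14+3+13+7+17 = 97
Base-stop 1-stop 2-stop 3-stop 5-stop 6-stop 4-Base: 22+21+14+3+6+7+10 = 83
Base-stop 1-stop 2-stop 3-stop 6-stop 4-stop 5-Base: 22+21+14+9+7+13+23 = 109
Base-stop 1-stop 2-stop 3-stop 6-stop 5-stop 4-Base: 22+21+14+9+6+13+10 = 95
Base-stop 1-stop 2-stop 4-stop 3-stop 5-stop 6-Base: 22+21+15+11+3+6+17 = 95
Base-stop 1-stop 2-stop 4-stop 3-stop 6-stop 5-Base: 22+21+15+11+9+6+23 = 107
… (352 more)
Base-stop 2-stop 3-stop 1-stop 5-stop 6-stop 4-Base: 25+14+7+4+6+7+10 = 73  ← best
The minimum is 73.
One optimal route: Base → stop 2 → stop 3 → stop 1 → stop 5 → stop 6 → stop 4 → Base (or its reverse).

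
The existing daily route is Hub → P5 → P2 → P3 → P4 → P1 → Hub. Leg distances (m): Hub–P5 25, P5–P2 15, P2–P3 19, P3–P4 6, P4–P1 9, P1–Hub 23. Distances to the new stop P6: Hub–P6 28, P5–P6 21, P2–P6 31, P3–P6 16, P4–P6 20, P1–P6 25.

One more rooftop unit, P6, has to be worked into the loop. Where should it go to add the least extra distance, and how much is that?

Minimum extra distance: 24 m, inserting P6 between Hub and P5.

Insertion cost between consecutive stops i–j is d(i,P6) + d(P6,j) − d(i,j):
  between Hub and P5: 28 + 21 − 25 = 24
  between P5 and P2: 21 + 31 − 15 = 37
  between P2 and P3: 31 + 16 − 19 = 28
  between P3 and P4: 16 + 20 − 6 = 30
  between P4 and P1: 20 + 25 − 9 = 36
  between P1 and Hub: 25 + 28 − 23 = 30
Cheapest insertion is between Hub and P5, adding 24.
New total = 97 + 24 = 121.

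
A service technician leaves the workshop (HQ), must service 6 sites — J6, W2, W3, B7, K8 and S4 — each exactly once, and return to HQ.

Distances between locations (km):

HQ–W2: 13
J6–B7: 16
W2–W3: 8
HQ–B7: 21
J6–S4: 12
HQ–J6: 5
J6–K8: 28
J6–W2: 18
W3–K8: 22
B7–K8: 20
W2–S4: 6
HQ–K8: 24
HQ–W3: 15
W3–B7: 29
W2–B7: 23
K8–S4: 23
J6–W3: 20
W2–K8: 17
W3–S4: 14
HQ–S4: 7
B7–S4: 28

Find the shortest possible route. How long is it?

84 km — the shortest possible round trip.

With 6 stops there are 6!/2 = 360 distinct round trips (a route and its reverse cost the same).
HQ→J6→W2→W3→B7→K8→S4→HQ: 5+18+8+29+20+23+7 = 110
HQ→J6→W2→W3→B7→S4→K8→HQ: 5+18+8+29+28+23+24 = 135
HQ→J6→W2→W3→K8→B7→S4→HQ: 5+18+8+22+20+28+7 = 108
HQ→J6→W2→W3→K8→S4→B7→HQ: 5+18+8+22+23+28+21 = 125
HQ→J6→W2→W3→S4→B7→K8→HQ: 5+18+8+14+28+20+24 = 117
HQ→J6→W2→W3→S4→K8→B7→HQ: 5+18+8+14+23+20+21 = 109
HQ→J6→W2→B7→W3→K8→S4→HQ: 5+18+23+29+22+23+7 = 127
HQ→J6→W2→B7→W3→S4→K8→HQ: 5+18+23+29+14+23+24 = 136
… (352 more)
HQ→J6→B7→K8→W3→W2→S4→HQ: 5+16+20+22+8+6+7 = 84  ← best
The minimum is 84.
One optimal route: HQ → J6 → B7 → K8 → W3 → W2 → S4 → HQ (or its reverse).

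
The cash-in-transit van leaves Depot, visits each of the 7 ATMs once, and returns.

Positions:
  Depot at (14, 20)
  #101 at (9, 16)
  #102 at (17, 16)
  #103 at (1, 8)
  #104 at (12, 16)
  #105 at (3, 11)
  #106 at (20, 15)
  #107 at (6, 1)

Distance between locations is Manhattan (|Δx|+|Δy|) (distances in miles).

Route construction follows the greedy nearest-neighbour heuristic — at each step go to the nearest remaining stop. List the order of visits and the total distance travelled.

From Depot: distances to unvisited — #104=6, #102=7, #101=9, #106=11, #105=20, #103=25, #107=27. Nearest is #104 (6).
From #104: distances to unvisited — #101=3, #102=5, #106=9, #105=14, #103=19, #107=21. Nearest is #101 (3).
From #101: distances to unvisited — #102=8, #105=11, #106=12, #103=16, #107=18. Nearest is #102 (8).
From #102: distances to unvisited — #106=4, #105=19, #103=24, #107=26. Nearest is #106 (4).
From #106: distances to unvisited — #105=21, #103=26, #107=28. Nearest is #105 (21).
From #105: distances to unvisited — #103=5, #107=13. Nearest is #103 (5).
From #103: distances to unvisited — #107=12. Nearest is #107 (12).
Return #107→Depot: 27.
Total = 6 + 3 + 8 + 4 + 21 + 5 + 12 + 27 = 86.

Total distance 86 miles via the nearest-neighbour route Depot → #104 → #101 → #102 → #106 → #105 → #103 → #107 → Depot.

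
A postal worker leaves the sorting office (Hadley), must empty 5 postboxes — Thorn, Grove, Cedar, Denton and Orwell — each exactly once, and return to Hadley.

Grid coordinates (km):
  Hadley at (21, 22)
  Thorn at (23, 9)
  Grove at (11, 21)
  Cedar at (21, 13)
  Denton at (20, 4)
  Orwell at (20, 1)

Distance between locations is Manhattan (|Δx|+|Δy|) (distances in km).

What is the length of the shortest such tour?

There are 60 distinct closed tours to check (reversals are equivalent).
Hadley-Thorn-Grove-Cedar-Denton-Orwell-Hadley: 15+24+18+10+3+22 = 92
Hadley-Thorn-Grove-Cedar-Orwell-Denton-Hadley: 15+24+18+13+3+19 = 92
Hadley-Thorn-Grove-Denton-Cedar-Orwell-Hadley: 15+24+26+10+13+22 = 110
Hadley-Thorn-Grove-Denton-Orwell-Cedar-Hadley: 15+24+26+3+13+9 = 90
Hadley-Thorn-Grove-Orwell-Cedar-Denton-Hadley: 15+24+29+13+10+19 = 110
Hadley-Thorn-Grove-Orwell-Denton-Cedar-Hadley: 15+24+29+3+10+9 = 90
Hadley-Thorn-Cedar-Grove-Denton-Orwell-Hadley: 15+6+18+26+3+22 = 90
Hadley-Thorn-Cedar-Grove-Orwell-Denton-Hadley: 15+6+18+29+3+19 = 90
Hadley-Thorn-Cedar-Denton-Grove-Orwell-Hadley: 15+6+10+26+29+22 = 108
Hadley-Thorn-Cedar-Denton-Orwell-Grove-Hadley: 15+6+10+3+29+11 = 74
Hadley-Thorn-Cedar-Orwell-Grove-Denton-Hadley: 15+6+13+29+26+19 = 108
Hadley-Thorn-Cedar-Orwell-Denton-Grove-Hadley: 15+6+13+3+26+11 = 74
Hadley-Thorn-Denton-Grove-Cedar-Orwell-Hadley: 15+8+26+18+13+22 = 102
Hadley-Thorn-Denton-Grove-Orwell-Cedar-Hadley: 15+8+26+29+13+9 = 100
… (46 more)
Hadley-Grove-Denton-Orwell-Thorn-Cedar-Hadley: 11+26+3+11+6+9 = 66  ← best
The minimum is 66.
One optimal route: Hadley → Grove → Denton → Orwell → Thorn → Cedar → Hadley (or its reverse).

Shortest round trip = 66 km.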